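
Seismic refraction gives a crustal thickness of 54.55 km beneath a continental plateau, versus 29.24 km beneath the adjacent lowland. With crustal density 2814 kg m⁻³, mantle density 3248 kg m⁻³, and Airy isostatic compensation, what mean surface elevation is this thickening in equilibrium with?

Excess crust Δ = 54.55 km − 29.24 km = 25.31 km, split between elevation h and root r with h + r = Δ.
Airy balance ρ_c h = (ρ_m − ρ_c) r gives r = h ρ_c/(ρ_m − ρ_c), so h (1 + ρ_c/(ρ_m − ρ_c)) = Δ, i.e. h = Δ (ρ_m − ρ_c)/ρ_m.
h = 25.31 km × 434/3248 = 3.38 km.

3.38 km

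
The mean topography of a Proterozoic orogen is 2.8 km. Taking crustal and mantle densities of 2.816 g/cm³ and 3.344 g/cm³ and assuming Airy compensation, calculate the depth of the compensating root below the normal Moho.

By Archimedes' principle applied to the lithosphere: the weight of the topography is balanced by the buoyancy of the root, ρ_c h = (ρ_m − ρ_c) r.
r = h · ρ_c / (ρ_m − ρ_c) = 2.8 km × 2.816 / (3.344 − 2.816) = 14.9 km.

14.9 km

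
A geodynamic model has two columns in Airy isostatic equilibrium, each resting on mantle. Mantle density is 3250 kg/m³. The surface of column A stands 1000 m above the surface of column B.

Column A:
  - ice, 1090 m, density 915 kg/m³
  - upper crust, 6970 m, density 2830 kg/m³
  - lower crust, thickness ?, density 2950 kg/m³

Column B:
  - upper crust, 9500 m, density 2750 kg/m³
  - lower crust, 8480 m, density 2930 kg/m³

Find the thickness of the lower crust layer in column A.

Take the compensation level at the base of the deeper column (depth z_c below the surface of column A) and equate Σ ρ_i t_i down to z_c; mantle fills any gap and the z_c terms cancel.
Column A: 1090×915 + 6970×2830 + x×2950 + (z_c − 8060 − x)×3250
Column B: 1000×0 + 9500×2750 + 8480×2930 + (z_c − 1000 − 17980)×3250
The z_c×3250 term appears on both sides and cancels. Collect the known terms of each column as K = Σ(ρt)_known − 3250 × (depth of known layers): K_A = 20722450 − 3250×8060 = −5472550; K_B = 50971400 − 3250×(1000 + 17980) = −10713600.
Balance: K_A − x×(3250 − 2950) = K_B, so x = (K_A − K_B)/(3250 − 2950) = 5241050/300 = 17500 m.

17500 m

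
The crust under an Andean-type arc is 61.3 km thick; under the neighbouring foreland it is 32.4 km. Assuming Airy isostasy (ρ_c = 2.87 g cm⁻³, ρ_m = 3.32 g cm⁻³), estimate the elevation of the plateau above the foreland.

Excess crust Δ = 61.3 km − 32.4 km = 28.9 km, split between elevation h and root r with h + r = Δ.
Airy balance ρ_c h = (ρ_m − ρ_c) r gives r = h ρ_c/(ρ_m − ρ_c), so h (1 + ρ_c/(ρ_m − ρ_c)) = Δ, i.e. h = Δ (ρ_m − ρ_c)/ρ_m.
h = 28.9 km × 0.45/3.32 = 3.92 km.

3.92 km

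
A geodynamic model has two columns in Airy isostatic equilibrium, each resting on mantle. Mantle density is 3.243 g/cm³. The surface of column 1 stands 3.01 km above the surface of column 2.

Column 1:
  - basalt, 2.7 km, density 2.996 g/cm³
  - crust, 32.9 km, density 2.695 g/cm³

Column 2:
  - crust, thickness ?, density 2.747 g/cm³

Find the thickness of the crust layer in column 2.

18 km

Take the compensation level at the base of the deeper column (depth z_c below the surface of column 1) and equate Σ ρ_i t_i down to z_c; mantle fills any gap and the z_c terms cancel.
Column 1: 2.7×2.996 + 32.9×2.695 + (z_c − 35.6)×3.243
Column 2: 3.01×0 + x×2.747 + (z_c − 3.01 − 0 − x)×3.243
The z_c×3.243 term appears on both sides and cancels. Collect the known terms of each column as K = Σ(ρt)_known − 3.243 × (depth of known layers): K_1 = 96.7547 − 3.243×35.6 = −18.6961; K_2 = 0 − 3.243×(3.01 + 0) = −9.76143.
Balance: K_1 = K_2 − x×(3.243 − 2.747), so x = (K_2 − K_1)/(3.243 − 2.747) = 8.93467/0.496 = 18 km.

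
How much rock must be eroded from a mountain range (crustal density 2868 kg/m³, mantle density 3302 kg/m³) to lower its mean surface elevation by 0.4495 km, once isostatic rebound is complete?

3.42 km

Net drop Δ = e − u = e − e ρ_c/ρ_m = e (ρ_m − ρ_c)/ρ_m.
e = Δ ρ_m/(ρ_m − ρ_c) = 0.4495 km × 3302/434 = 3.42 km.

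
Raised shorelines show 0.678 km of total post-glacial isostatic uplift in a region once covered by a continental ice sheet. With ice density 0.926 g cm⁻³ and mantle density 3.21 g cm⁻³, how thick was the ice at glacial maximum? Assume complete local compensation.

u = t ρ_ice/ρ_m → t = u ρ_m/ρ_ice = 0.678 km × 3.21/0.926 = 2.35 km.

2.35 km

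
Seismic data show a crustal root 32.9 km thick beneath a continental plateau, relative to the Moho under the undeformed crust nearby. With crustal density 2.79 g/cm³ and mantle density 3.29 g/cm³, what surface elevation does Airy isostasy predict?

By Archimedes' principle applied to the lithosphere: ρ_c h = (ρ_m − ρ_c) r.
h = r (ρ_m − ρ_c) / ρ_c = 32.9 km × (3.29 − 2.79) / 2.79 = 5.9 km.

5.9 km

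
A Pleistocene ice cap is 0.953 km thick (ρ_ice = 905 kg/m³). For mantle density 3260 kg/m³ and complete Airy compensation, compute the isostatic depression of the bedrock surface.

0.265 km

By Archimedes' principle applied to the lithosphere: the ice load ρ_ice t is balanced by mantle displaced below, ρ_m s.
s = t ρ_ice / ρ_m = 0.953 km × 905/3260 = 0.265 km.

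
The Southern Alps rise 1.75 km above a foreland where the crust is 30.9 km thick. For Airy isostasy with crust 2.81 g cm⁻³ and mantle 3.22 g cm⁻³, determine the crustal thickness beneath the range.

Root depth r = h ρ_c / (ρ_m − ρ_c) = 1.75 km × 2.81 / 0.41 = 11.99 km.
Total thickness = T + h + r = 30.9 km + 1.75 km + 11.99 km = 44.6 km.

44.6 km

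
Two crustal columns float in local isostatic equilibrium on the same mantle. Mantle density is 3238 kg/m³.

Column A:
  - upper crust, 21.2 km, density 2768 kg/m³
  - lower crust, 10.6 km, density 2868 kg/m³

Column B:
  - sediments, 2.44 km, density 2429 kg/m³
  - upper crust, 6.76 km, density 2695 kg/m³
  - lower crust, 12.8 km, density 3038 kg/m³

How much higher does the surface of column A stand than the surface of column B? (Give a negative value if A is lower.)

1.75 km

For any compensation level in the mantle, the mantle terms cancel and isostasy reduces to e = (Σt_A − Σt_B) − (Σ(ρt)_A − Σ(ρt)_B) / ρ_m.
Σt_A = 31.8 km; Σt_B = 22 km; Σ(ρt)_A = 89082.4; Σ(ρt)_B = 63031.36 (in km·kg/m³).
e = (31.8 − 22) − (89082.4 − 63031.36) / 3238 = 1.75 km.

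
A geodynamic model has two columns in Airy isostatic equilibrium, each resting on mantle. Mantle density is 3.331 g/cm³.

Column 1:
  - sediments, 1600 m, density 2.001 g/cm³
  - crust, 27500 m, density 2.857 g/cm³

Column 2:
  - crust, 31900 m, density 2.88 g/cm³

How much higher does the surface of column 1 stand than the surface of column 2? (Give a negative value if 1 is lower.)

For any compensation level in the mantle, the mantle terms cancel and isostasy reduces to e = (Σt_1 − Σt_2) − (Σ(ρt)_1 − Σ(ρt)_2) / ρ_m.
Σt_1 = 29100 m; Σt_2 = 31900 m; Σ(ρt)_1 = 81769.1; Σ(ρt)_2 = 91872 (in m·g/cm³).
e = (29100 − 31900) − (81769.1 − 91872) / 3.331 = 233 m.

233 m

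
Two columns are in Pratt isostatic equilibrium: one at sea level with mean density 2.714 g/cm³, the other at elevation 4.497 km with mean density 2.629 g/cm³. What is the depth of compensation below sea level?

ρ_ref D = ρ (D + h) → D (ρ_ref − ρ) = ρ h.
D = ρ h/(ρ_ref − ρ) = 2.629 × 4.497 km/(2.714 − 2.629) = 139 km.

139 km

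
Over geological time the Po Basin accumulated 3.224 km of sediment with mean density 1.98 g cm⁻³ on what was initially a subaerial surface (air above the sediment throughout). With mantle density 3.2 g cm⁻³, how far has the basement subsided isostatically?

1.99 km

Subaerial load: s = t ρ_sed / ρ_m = 3.224 km × 1.98/3.2 = 1.99 km.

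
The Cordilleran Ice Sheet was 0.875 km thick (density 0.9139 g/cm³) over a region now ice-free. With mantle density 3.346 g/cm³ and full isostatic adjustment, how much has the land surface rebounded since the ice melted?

0.239 km

Removing the load lets mantle flow back in; uplift u satisfies ρ_ice t = ρ_m u.
u = t ρ_ice/ρ_m = 0.875 km × 0.9139/3.346 = 0.239 km.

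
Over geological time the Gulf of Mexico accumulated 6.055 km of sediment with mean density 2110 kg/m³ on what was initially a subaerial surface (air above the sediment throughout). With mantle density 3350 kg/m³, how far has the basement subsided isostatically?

3.81 km

Subaerial load: s = t ρ_sed / ρ_m = 6.055 km × 2110/3350 = 3.81 km.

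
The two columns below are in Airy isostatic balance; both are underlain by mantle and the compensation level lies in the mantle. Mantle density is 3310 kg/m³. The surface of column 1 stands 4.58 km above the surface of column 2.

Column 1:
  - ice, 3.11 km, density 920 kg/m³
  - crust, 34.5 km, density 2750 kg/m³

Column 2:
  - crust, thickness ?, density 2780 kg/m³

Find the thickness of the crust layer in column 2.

21.9 km

Take the compensation level at the base of the deeper column (depth z_c below the surface of column 1) and equate Σ ρ_i t_i down to z_c; mantle fills any gap and the z_c terms cancel.
Column 1: 3.11×920 + 34.5×2750 + (z_c − 37.61)×3310
Column 2: 4.58×0 + x×2780 + (z_c − 4.58 − 0 − x)×3310
The z_c×3310 term appears on both sides and cancels. Collect the known terms of each column as K = Σ(ρt)_known − 3310 × (depth of known layers): K_1 = 97736.2 − 3310×37.61 = −26752.9; K_2 = 0 − 3310×(4.58 + 0) = −15159.8.
Balance: K_1 = K_2 − x×(3310 − 2780), so x = (K_2 − K_1)/(3310 − 2780) = 11593.1/530 = 21.9 km.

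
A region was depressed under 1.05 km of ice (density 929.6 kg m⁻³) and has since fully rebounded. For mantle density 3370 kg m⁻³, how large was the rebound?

Removing the load lets mantle flow back in; uplift u satisfies ρ_ice t = ρ_m u.
u = t ρ_ice/ρ_m = 1.05 km × 929.6/3370 = 0.29 km.

0.29 km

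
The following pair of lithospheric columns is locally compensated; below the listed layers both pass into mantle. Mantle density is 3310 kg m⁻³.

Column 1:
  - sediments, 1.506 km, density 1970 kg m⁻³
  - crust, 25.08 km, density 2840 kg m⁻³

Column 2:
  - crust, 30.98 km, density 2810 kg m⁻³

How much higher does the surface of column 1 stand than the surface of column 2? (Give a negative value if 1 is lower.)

For any compensation level in the mantle, the mantle terms cancel and isostasy reduces to e = (Σt_1 − Σt_2) − (Σ(ρt)_1 − Σ(ρt)_2) / ρ_m.
Σt_1 = 26.586 km; Σt_2 = 30.98 km; Σ(ρt)_1 = 74194.02; Σ(ρt)_2 = 87053.8 (in km·kg m⁻³).
e = (26.586 − 30.98) − (74194.02 − 87053.8) / 3310 = −0.509 km.

−0.509 km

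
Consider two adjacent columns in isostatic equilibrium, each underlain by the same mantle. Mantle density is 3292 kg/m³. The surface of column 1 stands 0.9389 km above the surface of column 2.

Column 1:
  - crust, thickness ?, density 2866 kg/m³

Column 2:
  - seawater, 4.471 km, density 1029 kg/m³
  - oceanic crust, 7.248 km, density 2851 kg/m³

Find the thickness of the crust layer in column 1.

38.5 km

Take the compensation level at the base of the deeper column (depth z_c below the surface of column 1) and equate Σ ρ_i t_i down to z_c; mantle fills any gap and the z_c terms cancel.
Column 1: x×2866 + (z_c − 0 − x)×3292
Column 2: 0.9389×0 + 4.471×1029 + 7.248×2851 + (z_c − 0.9389 − 11.719)×3292
The z_c×3292 term appears on both sides and cancels. Collect the known terms of each column as K = Σ(ρt)_known − 3292 × (depth of known layers): K_1 = 0 − 3292×0 = 0; K_2 = 25264.707 − 3292×(0.9389 + 11.719) = −16405.0998.
Balance: K_1 − x×(3292 − 2866) = K_2, so x = (K_1 − K_2)/(3292 − 2866) = 16405.1/426 = 38.5 km.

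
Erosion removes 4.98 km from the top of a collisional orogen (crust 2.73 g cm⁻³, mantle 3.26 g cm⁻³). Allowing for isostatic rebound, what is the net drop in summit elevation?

Rebound u = e ρ_c/ρ_m = 4.98 km × 2.73/3.26 = 4.17 km.
Net surface drop = e − u = 4.98 km − 4.17 km = e (ρ_m − ρ_c)/ρ_m = 0.81 km.

0.81 km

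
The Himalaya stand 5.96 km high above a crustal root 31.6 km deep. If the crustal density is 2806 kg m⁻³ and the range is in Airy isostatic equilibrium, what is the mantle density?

3340 kg m⁻³

Airy balance: ρ_c h = (ρ_m − ρ_c) r → ρ_m = ρ_c (1 + h/r).
ρ_m = 2806 × (1 + 5.96 km/31.6 km) = 3340 kg m⁻³.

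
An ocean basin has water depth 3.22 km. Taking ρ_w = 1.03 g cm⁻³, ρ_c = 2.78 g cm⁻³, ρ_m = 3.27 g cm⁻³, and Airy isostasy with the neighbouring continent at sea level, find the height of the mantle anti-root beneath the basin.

Balancing pressure at the compensation depth: replacing crust with seawater at the top is compensated by replacing crust with mantle at the base: d (ρ_c − ρ_w) = a (ρ_m − ρ_c).
a = d (ρ_c − ρ_w)/(ρ_m − ρ_c) = 3.22 km × 1.75/0.49 = 11.5 km.

11.5 km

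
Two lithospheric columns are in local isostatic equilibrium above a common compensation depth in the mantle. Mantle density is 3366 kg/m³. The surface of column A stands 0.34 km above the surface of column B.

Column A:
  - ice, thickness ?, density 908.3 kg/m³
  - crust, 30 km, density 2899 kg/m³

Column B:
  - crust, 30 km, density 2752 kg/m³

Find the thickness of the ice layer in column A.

Take the compensation level at the base of the deeper column (depth z_c below the surface of column A) and equate Σ ρ_i t_i down to z_c; mantle fills any gap and the z_c terms cancel.
Column A: x×908.3 + 30×2899 + (z_c − 30 − x)×3366
Column B: 0.34×0 + 30×2752 + (z_c − 0.34 − 30)×3366
The z_c×3366 term appears on both sides and cancels. Collect the known terms of each column as K = Σ(ρt)_known − 3366 × (depth of known layers): K_A = 86970 − 3366×30 = −14010; K_B = 82560 − 3366×(0.34 + 30) = −19564.44.
Balance: K_A − x×(3366 − 908.3) = K_B, so x = (K_A − K_B)/(3366 − 908.3) = 5554.44/2457.7 = 2.26 km.

2.26 km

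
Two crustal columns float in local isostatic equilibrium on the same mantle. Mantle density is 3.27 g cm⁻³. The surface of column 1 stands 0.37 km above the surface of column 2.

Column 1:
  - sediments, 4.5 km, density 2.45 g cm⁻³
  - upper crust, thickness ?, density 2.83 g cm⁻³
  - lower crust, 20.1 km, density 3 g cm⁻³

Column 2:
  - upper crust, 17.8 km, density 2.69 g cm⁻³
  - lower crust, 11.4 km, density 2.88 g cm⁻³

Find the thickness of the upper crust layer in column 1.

15.6 km

Take the compensation level at the base of the deeper column (depth z_c below the surface of column 1) and equate Σ ρ_i t_i down to z_c; mantle fills any gap and the z_c terms cancel.
Column 1: 4.5×2.45 + x×2.83 + 20.1×3 + (z_c − 24.6 − x)×3.27
Column 2: 0.37×0 + 17.8×2.69 + 11.4×2.88 + (z_c − 0.37 − 29.2)×3.27
The z_c×3.27 term appears on both sides and cancels. Collect the known terms of each column as K = Σ(ρt)_known − 3.27 × (depth of known layers): K_1 = 71.325 − 3.27×24.6 = −9.117; K_2 = 80.714 − 3.27×(0.37 + 29.2) = −15.9799.
Balance: K_1 − x×(3.27 − 2.83) = K_2, so x = (K_1 − K_2)/(3.27 − 2.83) = 6.8629/0.44 = 15.6 km.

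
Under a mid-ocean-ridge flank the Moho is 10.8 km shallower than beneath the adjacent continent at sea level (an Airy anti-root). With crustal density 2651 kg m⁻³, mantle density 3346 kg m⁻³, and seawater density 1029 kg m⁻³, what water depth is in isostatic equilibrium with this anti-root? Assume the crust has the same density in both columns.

Replacing a thickness d of crust by seawater at the top must be balanced by replacing crust with mantle at the base: d (ρ_c − ρ_w) = a (ρ_m − ρ_c).
d = a (ρ_m − ρ_c)/(ρ_c − ρ_w) = 10.8 km × 695/1622 = 4.63 km.

4.63 km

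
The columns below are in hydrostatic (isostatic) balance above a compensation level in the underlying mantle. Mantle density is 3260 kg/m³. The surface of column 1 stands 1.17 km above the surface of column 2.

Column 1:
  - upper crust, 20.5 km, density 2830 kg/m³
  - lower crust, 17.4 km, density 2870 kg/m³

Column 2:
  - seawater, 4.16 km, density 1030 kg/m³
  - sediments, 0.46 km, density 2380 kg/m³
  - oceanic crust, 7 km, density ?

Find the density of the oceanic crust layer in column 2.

2960 kg/m³

Take the compensation level at the base of the deeper column (depth z_c below the surface of column 1) and equate Σ ρ_i t_i down to z_c; mantle fills any gap and the z_c terms cancel.
Column 1: 20.5×2830 + 17.4×2870 + (z_c − 37.9)×3260
Column 2: 1.17×0 + 4.16×1030 + 0.46×2380 + 7×ρ + (z_c − 1.17 − 11.62)×3260
The z_c×3260 term appears on both sides and cancels. Collect the known terms of each column as K = Σ(ρt)_known − 3260 × (depth of known layers): K_1 = 107953 − 3260×37.9 = −15601; K_2 = 5379.6 − 3260×(1.17 + 11.62) = −36315.8.
Balance: K_1 = K_2 + 7×ρ, so ρ = (K_1 − K_2)/7 = 20714.8/7 = 2960 kg/m³.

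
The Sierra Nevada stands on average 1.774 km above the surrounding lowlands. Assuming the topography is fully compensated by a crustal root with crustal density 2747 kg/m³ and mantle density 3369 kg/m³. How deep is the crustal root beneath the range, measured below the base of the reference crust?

In Airy isostatic equilibrium: the weight of the topography is balanced by the buoyancy of the root, ρ_c h = (ρ_m − ρ_c) r.
r = h · ρ_c / (ρ_m − ρ_c) = 1.774 km × 2747 / (3369 − 2747) = 7.83 km.

7.83 km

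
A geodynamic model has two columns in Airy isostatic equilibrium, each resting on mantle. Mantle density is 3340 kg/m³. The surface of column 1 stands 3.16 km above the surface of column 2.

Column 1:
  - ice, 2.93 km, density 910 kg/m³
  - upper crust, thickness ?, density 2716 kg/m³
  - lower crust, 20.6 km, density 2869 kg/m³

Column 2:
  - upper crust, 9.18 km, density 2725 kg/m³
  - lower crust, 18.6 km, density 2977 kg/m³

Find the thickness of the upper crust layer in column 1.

9.82 km

Take the compensation level at the base of the deeper column (depth z_c below the surface of column 1) and equate Σ ρ_i t_i down to z_c; mantle fills any gap and the z_c terms cancel.
Column 1: 2.93×910 + x×2716 + 20.6×2869 + (z_c − 23.53 − x)×3340
Column 2: 3.16×0 + 9.18×2725 + 18.6×2977 + (z_c − 3.16 − 27.78)×3340
The z_c×3340 term appears on both sides and cancels. Collect the known terms of each column as K = Σ(ρt)_known − 3340 × (depth of known layers): K_1 = 61767.7 − 3340×23.53 = −16822.5; K_2 = 80387.7 − 3340×(3.16 + 27.78) = −22951.9.
Balance: K_1 − x×(3340 − 2716) = K_2, so x = (K_1 − K_2)/(3340 − 2716) = 6129.4/624 = 9.82 km.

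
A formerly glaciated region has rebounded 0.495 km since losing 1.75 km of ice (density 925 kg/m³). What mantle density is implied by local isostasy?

ρ_m = ρ_ice t / u = 925 × 1.75 km/0.495 km = 3270 kg/m³.

3270 kg/m³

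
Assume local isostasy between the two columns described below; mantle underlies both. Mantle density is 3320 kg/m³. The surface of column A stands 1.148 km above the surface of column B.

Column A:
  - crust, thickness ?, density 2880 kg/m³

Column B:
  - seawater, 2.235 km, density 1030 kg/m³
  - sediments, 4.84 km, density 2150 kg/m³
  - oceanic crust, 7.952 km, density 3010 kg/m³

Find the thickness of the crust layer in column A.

38.8 km

Take the compensation level at the base of the deeper column (depth z_c below the surface of column A) and equate Σ ρ_i t_i down to z_c; mantle fills any gap and the z_c terms cancel.
Column A: x×2880 + (z_c − 0 − x)×3320
Column B: 1.148×0 + 2.235×1030 + 4.84×2150 + 7.952×3010 + (z_c − 1.148 − 15.027)×3320
The z_c×3320 term appears on both sides and cancels. Collect the known terms of each column as K = Σ(ρt)_known − 3320 × (depth of known layers): K_A = 0 − 3320×0 = 0; K_B = 36643.57 − 3320×(1.148 + 15.027) = −17057.43.
Balance: K_A − x×(3320 − 2880) = K_B, so x = (K_A − K_B)/(3320 − 2880) = 17057.4/440 = 38.8 km.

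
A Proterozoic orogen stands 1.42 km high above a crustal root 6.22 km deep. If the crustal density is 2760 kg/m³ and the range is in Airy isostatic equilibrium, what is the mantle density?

3390 kg/m³

Airy balance: ρ_c h = (ρ_m − ρ_c) r → ρ_m = ρ_c (1 + h/r).
ρ_m = 2760 × (1 + 1.42 km/6.22 km) = 3390 kg/m³.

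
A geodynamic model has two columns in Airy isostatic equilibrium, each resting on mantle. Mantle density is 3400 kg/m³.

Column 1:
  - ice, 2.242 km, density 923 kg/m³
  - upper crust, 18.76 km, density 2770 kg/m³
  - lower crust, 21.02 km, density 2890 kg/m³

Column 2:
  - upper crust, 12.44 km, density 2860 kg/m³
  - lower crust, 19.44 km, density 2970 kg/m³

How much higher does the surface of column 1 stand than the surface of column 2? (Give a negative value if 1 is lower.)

For any compensation level in the mantle, the mantle terms cancel and isostasy reduces to e = (Σt_1 − Σt_2) − (Σ(ρt)_1 − Σ(ρt)_2) / ρ_m.
Σt_1 = 42.022 km; Σt_2 = 31.88 km; Σ(ρt)_1 = 114782.366; Σ(ρt)_2 = 93315.2 (in km·kg/m³).
e = (42.022 − 31.88) − (114782.366 − 93315.2) / 3400 = 3.83 km.

3.83 km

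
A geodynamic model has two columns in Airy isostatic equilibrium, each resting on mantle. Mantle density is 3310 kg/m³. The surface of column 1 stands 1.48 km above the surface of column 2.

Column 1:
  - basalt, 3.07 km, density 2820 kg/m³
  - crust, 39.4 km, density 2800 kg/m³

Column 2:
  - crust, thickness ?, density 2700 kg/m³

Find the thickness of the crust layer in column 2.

Take the compensation level at the base of the deeper column (depth z_c below the surface of column 1) and equate Σ ρ_i t_i down to z_c; mantle fills any gap and the z_c terms cancel.
Column 1: 3.07×2820 + 39.4×2800 + (z_c − 42.47)×3310
Column 2: 1.48×0 + x×2700 + (z_c − 1.48 − 0 − x)×3310
The z_c×3310 term appears on both sides and cancels. Collect the known terms of each column as K = Σ(ρt)_known − 3310 × (depth of known layers): K_1 = 118977.4 − 3310×42.47 = −21598.3; K_2 = 0 − 3310×(1.48 + 0) = −4898.8.
Balance: K_1 = K_2 − x×(3310 − 2700), so x = (K_2 − K_1)/(3310 − 2700) = 16699.5/610 = 27.4 km.

27.4 km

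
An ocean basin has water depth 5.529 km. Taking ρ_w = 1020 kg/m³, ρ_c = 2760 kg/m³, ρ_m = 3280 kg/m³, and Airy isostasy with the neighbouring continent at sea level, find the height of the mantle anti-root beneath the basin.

18.5 km

By Archimedes' principle applied to the lithosphere: replacing crust with seawater at the top is compensated by replacing crust with mantle at the base: d (ρ_c − ρ_w) = a (ρ_m − ρ_c).
a = d (ρ_c − ρ_w)/(ρ_m − ρ_c) = 5.529 km × 1740/520 = 18.5 km.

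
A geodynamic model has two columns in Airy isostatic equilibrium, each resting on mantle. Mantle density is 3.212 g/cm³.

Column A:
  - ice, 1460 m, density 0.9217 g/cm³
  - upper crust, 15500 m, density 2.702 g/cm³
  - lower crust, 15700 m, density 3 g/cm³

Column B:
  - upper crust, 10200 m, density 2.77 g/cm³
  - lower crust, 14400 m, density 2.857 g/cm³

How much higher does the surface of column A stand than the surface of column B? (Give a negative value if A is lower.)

For any compensation level in the mantle, the mantle terms cancel and isostasy reduces to e = (Σt_A − Σt_B) − (Σ(ρt)_A − Σ(ρt)_B) / ρ_m.
Σt_A = 32660 m; Σt_B = 24600 m; Σ(ρt)_A = 90326.682; Σ(ρt)_B = 69394.8 (in m·g/cm³).
e = (32660 − 24600) − (90326.682 − 69394.8) / 3.212 = 1540 m.

1540 m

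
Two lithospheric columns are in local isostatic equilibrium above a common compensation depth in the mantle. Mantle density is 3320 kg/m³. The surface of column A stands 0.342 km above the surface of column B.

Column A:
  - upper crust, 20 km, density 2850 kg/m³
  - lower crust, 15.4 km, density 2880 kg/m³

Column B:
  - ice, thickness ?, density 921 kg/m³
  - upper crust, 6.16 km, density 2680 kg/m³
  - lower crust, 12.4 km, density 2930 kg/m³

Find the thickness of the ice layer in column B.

Take the compensation level at the base of the deeper column (depth z_c below the surface of column A) and equate Σ ρ_i t_i down to z_c; mantle fills any gap and the z_c terms cancel.
Column A: 20×2850 + 15.4×2880 + (z_c − 35.4)×3320
Column B: 0.342×0 + x×921 + 6.16×2680 + 12.4×2930 + (z_c − 0.342 − 18.56 − x)×3320
The z_c×3320 term appears on both sides and cancels. Collect the known terms of each column as K = Σ(ρt)_known − 3320 × (depth of known layers): K_A = 101352 − 3320×35.4 = −16176; K_B = 52840.8 − 3320×(0.342 + 18.56) = −9913.84.
Balance: K_A = K_B − x×(3320 − 921), so x = (K_B − K_A)/(3320 − 921) = 6262.16/2399 = 2.61 km.

2.61 km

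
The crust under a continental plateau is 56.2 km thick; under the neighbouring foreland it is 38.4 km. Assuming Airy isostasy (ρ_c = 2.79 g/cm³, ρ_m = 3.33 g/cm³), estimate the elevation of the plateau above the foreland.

2.89 km

Excess crust Δ = 56.2 km − 38.4 km = 17.8 km, split between elevation h and root r with h + r = Δ.
Airy balance ρ_c h = (ρ_m − ρ_c) r gives r = h ρ_c/(ρ_m − ρ_c), so h (1 + ρ_c/(ρ_m − ρ_c)) = Δ, i.e. h = Δ (ρ_m − ρ_c)/ρ_m.
h = 17.8 km × 0.54/3.33 = 2.89 km.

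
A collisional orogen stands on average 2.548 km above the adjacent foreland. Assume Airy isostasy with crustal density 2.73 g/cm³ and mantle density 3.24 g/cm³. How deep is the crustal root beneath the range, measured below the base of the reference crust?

In Airy isostatic equilibrium: the weight of the topography is balanced by the buoyancy of the root, ρ_c h = (ρ_m − ρ_c) r.
r = h · ρ_c / (ρ_m − ρ_c) = 2.548 km × 2.73 / (3.24 − 2.73) = 13.6 km.

13.6 km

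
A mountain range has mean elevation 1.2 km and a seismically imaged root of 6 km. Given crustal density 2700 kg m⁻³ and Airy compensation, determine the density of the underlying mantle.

Airy balance: ρ_c h = (ρ_m − ρ_c) r → ρ_m = ρ_c (1 + h/r).
ρ_m = 2700 × (1 + 1.2 km/6 km) = 3240 kg m⁻³.

3240 kg m⁻³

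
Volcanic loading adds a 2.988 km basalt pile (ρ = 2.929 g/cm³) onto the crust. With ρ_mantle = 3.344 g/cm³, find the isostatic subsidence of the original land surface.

2.62 km

Subaerial loading: s = t ρ_load / ρ_m.
s = 2.988 km × 2.929/3.344 = 2.62 km.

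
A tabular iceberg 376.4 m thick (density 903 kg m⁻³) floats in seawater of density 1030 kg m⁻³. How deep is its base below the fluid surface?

330 m

Draft d = t ρ_obj/ρ_fluid = 376.4 m × 903/1030 = 330 m.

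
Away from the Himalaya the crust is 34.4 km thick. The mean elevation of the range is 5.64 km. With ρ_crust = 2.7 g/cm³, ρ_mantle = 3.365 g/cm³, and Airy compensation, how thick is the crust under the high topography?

Root depth r = h ρ_c / (ρ_m − ρ_c) = 5.64 km × 2.7 / 0.665 = 22.9 km.
Total thickness = T + h + r = 34.4 km + 5.64 km + 22.9 km = 62.9 km.

62.9 km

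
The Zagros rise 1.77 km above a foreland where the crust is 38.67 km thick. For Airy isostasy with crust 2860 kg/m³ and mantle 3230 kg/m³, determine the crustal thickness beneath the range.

Root depth r = h ρ_c / (ρ_m − ρ_c) = 1.77 km × 2860 / 370 = 13.68 km.
Total thickness = T + h + r = 38.67 km + 1.77 km + 13.68 km = 54.1 km.

54.1 km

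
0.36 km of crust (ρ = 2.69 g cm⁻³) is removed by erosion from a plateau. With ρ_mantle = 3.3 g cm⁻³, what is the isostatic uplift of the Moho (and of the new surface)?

0.293 km

Unloading: uplift u = e ρ_c/ρ_m = 0.36 km × 2.69/3.3 = 0.293 km.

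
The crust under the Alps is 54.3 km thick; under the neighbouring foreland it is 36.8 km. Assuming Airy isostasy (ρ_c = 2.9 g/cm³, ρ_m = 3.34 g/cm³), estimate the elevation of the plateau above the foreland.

Excess crust Δ = 54.3 km − 36.8 km = 17.5 km, split between elevation h and root r with h + r = Δ.
Airy balance ρ_c h = (ρ_m − ρ_c) r gives r = h ρ_c/(ρ_m − ρ_c), so h (1 + ρ_c/(ρ_m − ρ_c)) = Δ, i.e. h = Δ (ρ_m − ρ_c)/ρ_m.
h = 17.5 km × 0.44/3.34 = 2.31 km.

2.31 km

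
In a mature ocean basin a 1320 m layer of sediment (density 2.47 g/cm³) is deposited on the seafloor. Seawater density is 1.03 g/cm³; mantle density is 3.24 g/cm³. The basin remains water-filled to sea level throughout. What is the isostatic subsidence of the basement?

Submarine loading: the sediment displaces seawater, and the subsidence is in turn flooded, so s (ρ_m − ρ_w) = t (ρ_sed − ρ_w).
s = 1320 m × (2.47 − 1.03) / (3.24 − 1.03) = 860 m.

860 m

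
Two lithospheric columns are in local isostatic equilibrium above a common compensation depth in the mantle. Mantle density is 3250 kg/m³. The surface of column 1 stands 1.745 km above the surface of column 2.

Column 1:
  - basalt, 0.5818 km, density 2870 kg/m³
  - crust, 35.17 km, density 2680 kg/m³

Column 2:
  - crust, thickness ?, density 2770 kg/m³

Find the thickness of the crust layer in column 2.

Take the compensation level at the base of the deeper column (depth z_c below the surface of column 1) and equate Σ ρ_i t_i down to z_c; mantle fills any gap and the z_c terms cancel.
Column 1: 0.5818×2870 + 35.17×2680 + (z_c − 35.7518)×3250
Column 2: 1.745×0 + x×2770 + (z_c − 1.745 − 0 − x)×3250
The z_c×3250 term appears on both sides and cancels. Collect the known terms of each column as K = Σ(ρt)_known − 3250 × (depth of known layers): K_1 = 95925.366 − 3250×35.7518 = −20267.984; K_2 = 0 − 3250×(1.745 + 0) = −5671.25.
Balance: K_1 = K_2 − x×(3250 − 2770), so x = (K_2 − K_1)/(3250 − 2770) = 14596.7/480 = 30.4 km.

30.4 km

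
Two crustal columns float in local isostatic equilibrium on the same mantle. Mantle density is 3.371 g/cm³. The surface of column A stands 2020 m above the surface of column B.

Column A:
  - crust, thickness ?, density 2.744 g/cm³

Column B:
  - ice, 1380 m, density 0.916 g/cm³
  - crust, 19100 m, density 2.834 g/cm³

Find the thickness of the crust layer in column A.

Take the compensation level at the base of the deeper column (depth z_c below the surface of column A) and equate Σ ρ_i t_i down to z_c; mantle fills any gap and the z_c terms cancel.
Column A: x×2.744 + (z_c − 0 − x)×3.371
Column B: 2020×0 + 1380×0.916 + 19100×2.834 + (z_c − 2020 − 20480)×3.371
The z_c×3.371 term appears on both sides and cancels. Collect the known terms of each column as K = Σ(ρt)_known − 3.371 × (depth of known layers): K_A = 0 − 3.371×0 = 0; K_B = 55393.48 − 3.371×(2020 + 20480) = −20454.02.
Balance: K_A − x×(3.371 − 2.744) = K_B, so x = (K_A − K_B)/(3.371 − 2.744) = 20454/0.627 = 32600 m.

32600 m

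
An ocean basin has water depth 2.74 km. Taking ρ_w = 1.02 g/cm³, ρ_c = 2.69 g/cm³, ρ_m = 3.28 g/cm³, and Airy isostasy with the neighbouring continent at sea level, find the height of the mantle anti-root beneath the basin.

7.76 km

Equating mass per unit area of the two columns: replacing crust with seawater at the top is compensated by replacing crust with mantle at the base: d (ρ_c − ρ_w) = a (ρ_m − ρ_c).
a = d (ρ_c − ρ_w)/(ρ_m − ρ_c) = 2.74 km × 1.67/0.59 = 7.76 km.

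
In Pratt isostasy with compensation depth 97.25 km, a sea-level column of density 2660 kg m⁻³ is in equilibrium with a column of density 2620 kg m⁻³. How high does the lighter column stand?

ρ_ref D = ρ (D + h) → h = D (ρ_ref − ρ)/ρ.
h = 97.25 km × (2660 − 2620)/2620 = 1.48 km.

1.48 km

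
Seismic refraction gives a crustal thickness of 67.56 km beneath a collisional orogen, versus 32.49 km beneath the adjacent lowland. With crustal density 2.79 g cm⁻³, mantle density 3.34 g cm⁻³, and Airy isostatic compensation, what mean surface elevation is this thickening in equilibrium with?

Excess crust Δ = 67.56 km − 32.49 km = 35.07 km, split between elevation h and root r with h + r = Δ.
Airy balance ρ_c h = (ρ_m − ρ_c) r gives r = h ρ_c/(ρ_m − ρ_c), so h (1 + ρ_c/(ρ_m − ρ_c)) = Δ, i.e. h = Δ (ρ_m − ρ_c)/ρ_m.
h = 35.07 km × 0.55/3.34 = 5.78 km.

5.78 km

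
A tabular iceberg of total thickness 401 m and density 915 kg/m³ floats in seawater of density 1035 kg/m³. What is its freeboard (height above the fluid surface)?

Floating equilibrium: submerged depth d = t ρ_obj/ρ_fluid = 401 m × 915/1035 = 354.5 m.
Freeboard = t − d = 401 m − 354.5 m = 46.5 m.

46.5 m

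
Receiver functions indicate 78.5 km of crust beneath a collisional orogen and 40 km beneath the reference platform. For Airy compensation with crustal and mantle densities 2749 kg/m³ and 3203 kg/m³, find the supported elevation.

5.46 km

Excess crust Δ = 78.5 km − 40 km = 38.5 km, split between elevation h and root r with h + r = Δ.
Airy balance ρ_c h = (ρ_m − ρ_c) r gives r = h ρ_c/(ρ_m − ρ_c), so h (1 + ρ_c/(ρ_m − ρ_c)) = Δ, i.e. h = Δ (ρ_m − ρ_c)/ρ_m.
h = 38.5 km × 454/3203 = 5.46 km.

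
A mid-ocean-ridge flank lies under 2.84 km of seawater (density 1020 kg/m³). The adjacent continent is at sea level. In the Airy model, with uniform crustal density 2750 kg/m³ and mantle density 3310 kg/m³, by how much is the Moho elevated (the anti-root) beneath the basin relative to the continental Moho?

Isostatic balance requires: replacing crust with seawater at the top is compensated by replacing crust with mantle at the base: d (ρ_c − ρ_w) = a (ρ_m − ρ_c).
a = d (ρ_c − ρ_w)/(ρ_m − ρ_c) = 2.84 km × 1730/560 = 8.77 km.

8.77 km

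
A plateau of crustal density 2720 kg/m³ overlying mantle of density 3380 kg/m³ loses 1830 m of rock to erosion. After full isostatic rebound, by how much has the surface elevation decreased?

357 m

Rebound u = e ρ_c/ρ_m = 1830 m × 2720/3380 = 1473 m.
Net surface drop = e − u = 1830 m − 1473 m = e (ρ_m − ρ_c)/ρ_m = 357 m.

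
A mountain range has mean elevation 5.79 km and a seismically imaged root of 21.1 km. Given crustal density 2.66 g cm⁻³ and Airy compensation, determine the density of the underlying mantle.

3.39 g cm⁻³

Airy balance: ρ_c h = (ρ_m − ρ_c) r → ρ_m = ρ_c (1 + h/r).
ρ_m = 2.66 × (1 + 5.79 km/21.1 km) = 3.39 g cm⁻³.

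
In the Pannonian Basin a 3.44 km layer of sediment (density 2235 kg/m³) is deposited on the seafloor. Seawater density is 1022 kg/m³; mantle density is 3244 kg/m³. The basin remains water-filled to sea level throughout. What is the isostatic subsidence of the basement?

1.88 km

Submarine loading: the sediment displaces seawater, and the subsidence is in turn flooded, so s (ρ_m − ρ_w) = t (ρ_sed − ρ_w).
s = 3.44 km × (2235 − 1022) / (3244 − 1022) = 1.88 km.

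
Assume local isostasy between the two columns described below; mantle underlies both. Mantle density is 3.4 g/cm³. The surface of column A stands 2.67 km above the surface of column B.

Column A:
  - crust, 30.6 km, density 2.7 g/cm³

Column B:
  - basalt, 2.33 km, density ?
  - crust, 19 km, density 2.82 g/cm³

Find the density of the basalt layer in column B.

2.83 g/cm³

Take the compensation level at the base of the deeper column (depth z_c below the surface of column A) and equate Σ ρ_i t_i down to z_c; mantle fills any gap and the z_c terms cancel.
Column A: 30.6×2.7 + (z_c − 30.6)×3.4
Column B: 2.67×0 + 2.33×ρ + 19×2.82 + (z_c − 2.67 − 21.33)×3.4
The z_c×3.4 term appears on both sides and cancels. Collect the known terms of each column as K = Σ(ρt)_known − 3.4 × (depth of known layers): K_A = 82.62 − 3.4×30.6 = −21.42; K_B = 53.58 − 3.4×(2.67 + 21.33) = −28.02.
Balance: K_A = K_B + 2.33×ρ, so ρ = (K_A − K_B)/2.33 = 6.6/2.33 = 2.83 g/cm³.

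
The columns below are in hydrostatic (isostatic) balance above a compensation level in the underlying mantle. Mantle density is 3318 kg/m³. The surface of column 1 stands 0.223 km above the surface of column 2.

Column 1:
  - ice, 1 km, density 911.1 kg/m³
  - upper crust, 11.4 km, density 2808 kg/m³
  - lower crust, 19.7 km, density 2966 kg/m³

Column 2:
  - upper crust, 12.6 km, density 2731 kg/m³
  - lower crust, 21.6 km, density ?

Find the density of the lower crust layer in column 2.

Take the compensation level at the base of the deeper column (depth z_c below the surface of column 1) and equate Σ ρ_i t_i down to z_c; mantle fills any gap and the z_c terms cancel.
Column 1: 1×911.1 + 11.4×2808 + 19.7×2966 + (z_c − 32.1)×3318
Column 2: 0.223×0 + 12.6×2731 + 21.6×ρ + (z_c − 0.223 − 34.2)×3318
The z_c×3318 term appears on both sides and cancels. Collect the known terms of each column as K = Σ(ρt)_known − 3318 × (depth of known layers): K_1 = 91352.5 − 3318×32.1 = −15155.3; K_2 = 34410.6 − 3318×(0.223 + 34.2) = −79804.914.
Balance: K_1 = K_2 + 21.6×ρ, so ρ = (K_1 − K_2)/21.6 = 64649.6/21.6 = 2990 kg/m³.

2990 kg/m³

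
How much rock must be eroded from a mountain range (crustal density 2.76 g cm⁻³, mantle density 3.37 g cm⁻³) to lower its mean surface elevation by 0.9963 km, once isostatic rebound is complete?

5.5 km

Net drop Δ = e − u = e − e ρ_c/ρ_m = e (ρ_m − ρ_c)/ρ_m.
e = Δ ρ_m/(ρ_m − ρ_c) = 0.9963 km × 3.37/0.61 = 5.5 km.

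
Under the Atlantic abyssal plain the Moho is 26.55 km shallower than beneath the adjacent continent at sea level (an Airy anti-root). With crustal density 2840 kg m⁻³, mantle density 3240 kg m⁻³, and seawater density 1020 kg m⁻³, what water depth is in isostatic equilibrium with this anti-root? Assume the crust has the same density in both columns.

Replacing a thickness d of crust by seawater at the top must be balanced by replacing crust with mantle at the base: d (ρ_c − ρ_w) = a (ρ_m − ρ_c).
d = a (ρ_m − ρ_c)/(ρ_c − ρ_w) = 26.55 km × 400/1820 = 5.84 km.

5.84 km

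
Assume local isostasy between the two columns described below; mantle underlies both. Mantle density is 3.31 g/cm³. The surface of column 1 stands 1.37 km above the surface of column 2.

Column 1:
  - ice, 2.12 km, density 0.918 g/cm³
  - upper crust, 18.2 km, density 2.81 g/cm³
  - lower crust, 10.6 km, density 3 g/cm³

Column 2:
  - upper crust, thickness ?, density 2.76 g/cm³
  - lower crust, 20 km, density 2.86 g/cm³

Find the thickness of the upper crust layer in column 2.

7.13 km

Take the compensation level at the base of the deeper column (depth z_c below the surface of column 1) and equate Σ ρ_i t_i down to z_c; mantle fills any gap and the z_c terms cancel.
Column 1: 2.12×0.918 + 18.2×2.81 + 10.6×3 + (z_c − 30.92)×3.31
Column 2: 1.37×0 + x×2.76 + 20×2.86 + (z_c − 1.37 − 20 − x)×3.31
The z_c×3.31 term appears on both sides and cancels. Collect the known terms of each column as K = Σ(ρt)_known − 3.31 × (depth of known layers): K_1 = 84.88816 − 3.31×30.92 = −17.45704; K_2 = 57.2 − 3.31×(1.37 + 20) = −13.5347.
Balance: K_1 = K_2 − x×(3.31 − 2.76), so x = (K_2 − K_1)/(3.31 − 2.76) = 3.92234/0.55 = 7.13 km.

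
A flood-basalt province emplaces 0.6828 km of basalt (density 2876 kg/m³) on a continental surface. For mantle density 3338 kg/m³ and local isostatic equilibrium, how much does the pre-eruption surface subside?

Subaerial loading: s = t ρ_load / ρ_m.
s = 0.6828 km × 2876/3338 = 0.588 km.

0.588 km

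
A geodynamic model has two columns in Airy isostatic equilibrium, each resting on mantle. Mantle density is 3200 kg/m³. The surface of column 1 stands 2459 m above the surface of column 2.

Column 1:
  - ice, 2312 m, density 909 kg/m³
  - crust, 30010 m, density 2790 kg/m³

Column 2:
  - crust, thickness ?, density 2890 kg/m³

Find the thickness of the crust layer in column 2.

Take the compensation level at the base of the deeper column (depth z_c below the surface of column 1) and equate Σ ρ_i t_i down to z_c; mantle fills any gap and the z_c terms cancel.
Column 1: 2312×909 + 30010×2790 + (z_c − 32322)×3200
Column 2: 2459×0 + x×2890 + (z_c − 2459 − 0 − x)×3200
The z_c×3200 term appears on both sides and cancels. Collect the known terms of each column as K = Σ(ρt)_known − 3200 × (depth of known layers): K_1 = 85829508 − 3200×32322 = −17600892; K_2 = 0 − 3200×(2459 + 0) = −7868800.
Balance: K_1 = K_2 − x×(3200 − 2890), so x = (K_2 − K_1)/(3200 − 2890) = 9732090/310 = 31400 m.

31400 m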